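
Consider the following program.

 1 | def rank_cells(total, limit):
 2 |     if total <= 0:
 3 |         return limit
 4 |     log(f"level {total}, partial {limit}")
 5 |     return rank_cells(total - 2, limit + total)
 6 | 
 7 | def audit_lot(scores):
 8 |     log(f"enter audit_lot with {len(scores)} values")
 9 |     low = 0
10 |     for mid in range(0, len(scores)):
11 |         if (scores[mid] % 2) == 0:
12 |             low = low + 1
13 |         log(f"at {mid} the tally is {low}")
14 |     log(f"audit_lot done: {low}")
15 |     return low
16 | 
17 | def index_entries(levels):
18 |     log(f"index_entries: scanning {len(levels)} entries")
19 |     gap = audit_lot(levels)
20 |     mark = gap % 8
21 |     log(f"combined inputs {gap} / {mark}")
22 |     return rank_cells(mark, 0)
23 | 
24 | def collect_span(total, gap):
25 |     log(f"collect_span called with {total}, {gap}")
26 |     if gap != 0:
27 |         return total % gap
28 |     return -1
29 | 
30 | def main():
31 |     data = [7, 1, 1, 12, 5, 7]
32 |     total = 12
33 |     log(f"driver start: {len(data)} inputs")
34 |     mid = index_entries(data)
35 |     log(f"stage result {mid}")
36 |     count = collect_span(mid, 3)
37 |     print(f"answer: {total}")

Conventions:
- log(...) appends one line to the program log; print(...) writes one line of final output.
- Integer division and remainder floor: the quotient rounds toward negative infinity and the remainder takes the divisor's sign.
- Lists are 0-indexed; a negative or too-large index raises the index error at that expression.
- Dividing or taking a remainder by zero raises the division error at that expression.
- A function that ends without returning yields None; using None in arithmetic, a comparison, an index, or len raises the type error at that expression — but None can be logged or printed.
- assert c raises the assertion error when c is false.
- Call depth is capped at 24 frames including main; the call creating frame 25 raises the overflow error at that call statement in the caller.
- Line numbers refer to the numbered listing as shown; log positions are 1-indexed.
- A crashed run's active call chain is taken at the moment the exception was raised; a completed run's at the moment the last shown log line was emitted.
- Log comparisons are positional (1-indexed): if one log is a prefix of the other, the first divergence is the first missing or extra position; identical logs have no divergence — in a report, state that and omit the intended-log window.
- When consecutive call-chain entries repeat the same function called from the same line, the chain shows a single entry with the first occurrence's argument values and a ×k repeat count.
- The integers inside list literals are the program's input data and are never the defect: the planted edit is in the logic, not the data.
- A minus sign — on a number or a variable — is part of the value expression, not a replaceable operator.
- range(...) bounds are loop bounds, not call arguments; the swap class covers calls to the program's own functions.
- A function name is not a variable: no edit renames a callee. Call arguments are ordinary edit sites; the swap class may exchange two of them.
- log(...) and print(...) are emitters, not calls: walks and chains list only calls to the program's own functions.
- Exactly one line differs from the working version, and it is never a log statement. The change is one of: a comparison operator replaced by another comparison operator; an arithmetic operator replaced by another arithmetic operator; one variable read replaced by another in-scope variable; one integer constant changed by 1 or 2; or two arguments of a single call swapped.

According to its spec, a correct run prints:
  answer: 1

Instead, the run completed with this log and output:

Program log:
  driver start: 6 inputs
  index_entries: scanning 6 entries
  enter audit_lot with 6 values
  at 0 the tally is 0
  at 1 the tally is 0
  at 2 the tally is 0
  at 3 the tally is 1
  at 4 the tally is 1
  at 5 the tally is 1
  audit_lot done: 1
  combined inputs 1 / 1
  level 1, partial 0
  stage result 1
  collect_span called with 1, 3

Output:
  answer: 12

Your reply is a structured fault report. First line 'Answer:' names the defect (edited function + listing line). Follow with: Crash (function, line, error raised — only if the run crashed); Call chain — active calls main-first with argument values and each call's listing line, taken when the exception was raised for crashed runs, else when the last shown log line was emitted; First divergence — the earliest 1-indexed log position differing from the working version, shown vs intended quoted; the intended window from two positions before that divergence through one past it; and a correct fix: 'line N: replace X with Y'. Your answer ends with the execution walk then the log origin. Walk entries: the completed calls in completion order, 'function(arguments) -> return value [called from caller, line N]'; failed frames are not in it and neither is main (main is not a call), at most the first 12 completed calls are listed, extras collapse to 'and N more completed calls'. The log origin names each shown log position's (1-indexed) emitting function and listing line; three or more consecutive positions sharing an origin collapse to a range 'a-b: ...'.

Answer: the defect is in main at line 37.
Key fact: The two runs log identically and part ways only at the printed values.
Call chain: main -> collect_span(1, 3) (called at line 36).
First divergence: none — the logs agree in full.
Execution walk:
  audit_lot([7, 1, 1, 12, 5, 7]) -> 1  [called from index_entries, line 19]
  rank_cells(-1, 1) -> 1  [called from rank_cells, line 5]
  rank_cells(1, 0) -> 1  [called from index_entries, line 22]
  index_entries([7, 1, 1, 12, 5, 7]) -> 1  [called from main, line 34]
  collect_span(1, 3) -> 1  [called from main, line 36]
Origin of each log line:
  1: emitted by main (line 33)
  2: emitted by index_entries (line 18)
  3: emitted by audit_lot (line 8)
  4-9: emitted by audit_lot (line 13)
  10: emitted by audit_lot (line 14)
  11: emitted by index_entries (line 21)
  12: emitted by rank_cells (line 4)
  13: emitted by main (line 35)
  14: emitted by collect_span (line 25)
A correct fix: line 37: replace `total` with `count`.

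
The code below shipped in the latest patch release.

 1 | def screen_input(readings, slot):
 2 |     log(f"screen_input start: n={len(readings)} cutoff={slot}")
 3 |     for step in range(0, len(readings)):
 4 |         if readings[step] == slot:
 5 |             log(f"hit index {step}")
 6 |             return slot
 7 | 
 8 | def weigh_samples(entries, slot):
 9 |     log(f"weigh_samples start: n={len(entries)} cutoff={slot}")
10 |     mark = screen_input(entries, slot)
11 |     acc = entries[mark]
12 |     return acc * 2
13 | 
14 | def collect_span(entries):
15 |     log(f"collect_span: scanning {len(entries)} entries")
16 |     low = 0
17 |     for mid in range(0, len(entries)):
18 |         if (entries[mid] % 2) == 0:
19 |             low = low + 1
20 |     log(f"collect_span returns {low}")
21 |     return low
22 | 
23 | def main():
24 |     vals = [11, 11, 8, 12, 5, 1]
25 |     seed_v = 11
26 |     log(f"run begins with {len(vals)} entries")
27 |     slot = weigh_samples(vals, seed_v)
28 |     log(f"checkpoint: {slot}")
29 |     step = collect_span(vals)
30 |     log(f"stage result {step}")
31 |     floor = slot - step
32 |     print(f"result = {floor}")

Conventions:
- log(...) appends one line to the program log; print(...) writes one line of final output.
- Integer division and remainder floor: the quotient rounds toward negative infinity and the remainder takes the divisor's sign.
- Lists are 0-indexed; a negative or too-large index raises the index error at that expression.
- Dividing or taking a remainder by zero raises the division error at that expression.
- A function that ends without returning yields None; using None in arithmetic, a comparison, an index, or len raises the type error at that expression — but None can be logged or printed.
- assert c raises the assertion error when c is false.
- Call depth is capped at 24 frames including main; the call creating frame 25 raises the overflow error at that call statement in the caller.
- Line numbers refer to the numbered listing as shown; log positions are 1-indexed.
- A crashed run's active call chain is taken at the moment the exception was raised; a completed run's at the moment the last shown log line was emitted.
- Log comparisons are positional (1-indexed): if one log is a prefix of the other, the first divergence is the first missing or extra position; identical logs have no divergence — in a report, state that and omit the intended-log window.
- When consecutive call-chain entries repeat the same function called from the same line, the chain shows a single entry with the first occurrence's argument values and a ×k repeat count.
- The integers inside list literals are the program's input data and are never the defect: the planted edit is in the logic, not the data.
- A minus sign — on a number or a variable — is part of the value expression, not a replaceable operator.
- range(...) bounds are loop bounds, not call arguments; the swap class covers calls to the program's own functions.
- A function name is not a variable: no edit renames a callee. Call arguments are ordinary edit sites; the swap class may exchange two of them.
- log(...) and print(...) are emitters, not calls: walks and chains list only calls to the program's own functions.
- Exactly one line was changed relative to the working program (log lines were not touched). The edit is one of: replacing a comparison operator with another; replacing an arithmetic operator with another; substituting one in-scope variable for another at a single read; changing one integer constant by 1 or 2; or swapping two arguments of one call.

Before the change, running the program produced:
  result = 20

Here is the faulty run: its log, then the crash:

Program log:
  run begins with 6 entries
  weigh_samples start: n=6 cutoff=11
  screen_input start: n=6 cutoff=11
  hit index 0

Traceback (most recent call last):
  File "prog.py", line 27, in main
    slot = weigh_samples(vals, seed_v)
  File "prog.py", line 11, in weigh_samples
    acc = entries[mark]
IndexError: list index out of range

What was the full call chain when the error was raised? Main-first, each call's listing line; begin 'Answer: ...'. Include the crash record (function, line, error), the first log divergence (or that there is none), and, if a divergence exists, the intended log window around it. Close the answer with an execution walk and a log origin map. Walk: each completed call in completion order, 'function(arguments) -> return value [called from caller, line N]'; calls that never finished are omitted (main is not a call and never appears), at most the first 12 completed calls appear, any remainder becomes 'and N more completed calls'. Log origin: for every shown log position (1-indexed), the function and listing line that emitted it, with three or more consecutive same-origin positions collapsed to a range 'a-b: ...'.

Answer: main -> weigh_samples (called at line 27).
Key fact: A complete run would log 'checkpoint: 22' next, but this one stopped at 4 lines.
Crash: weigh_samples, line 11, IndexError.
First divergence: position 5 — the faulty run's log ends after 4 lines; the working version continues with 'checkpoint: 22'.
Intended log window:
  3: screen_input start: n=6 cutoff=11
  4: hit index 0
  5: checkpoint: 22
  6: collect_span: scanning 6 entries
Execution walk:
  screen_input([11, 11, 8, 12, 5, 1], 11) -> 11  [called from weigh_samples, line 10]
Log origin:
  1: from main, line 26
  2: from weigh_samples, line 9
  3: from screen_input, line 2
  4: from screen_input, line 5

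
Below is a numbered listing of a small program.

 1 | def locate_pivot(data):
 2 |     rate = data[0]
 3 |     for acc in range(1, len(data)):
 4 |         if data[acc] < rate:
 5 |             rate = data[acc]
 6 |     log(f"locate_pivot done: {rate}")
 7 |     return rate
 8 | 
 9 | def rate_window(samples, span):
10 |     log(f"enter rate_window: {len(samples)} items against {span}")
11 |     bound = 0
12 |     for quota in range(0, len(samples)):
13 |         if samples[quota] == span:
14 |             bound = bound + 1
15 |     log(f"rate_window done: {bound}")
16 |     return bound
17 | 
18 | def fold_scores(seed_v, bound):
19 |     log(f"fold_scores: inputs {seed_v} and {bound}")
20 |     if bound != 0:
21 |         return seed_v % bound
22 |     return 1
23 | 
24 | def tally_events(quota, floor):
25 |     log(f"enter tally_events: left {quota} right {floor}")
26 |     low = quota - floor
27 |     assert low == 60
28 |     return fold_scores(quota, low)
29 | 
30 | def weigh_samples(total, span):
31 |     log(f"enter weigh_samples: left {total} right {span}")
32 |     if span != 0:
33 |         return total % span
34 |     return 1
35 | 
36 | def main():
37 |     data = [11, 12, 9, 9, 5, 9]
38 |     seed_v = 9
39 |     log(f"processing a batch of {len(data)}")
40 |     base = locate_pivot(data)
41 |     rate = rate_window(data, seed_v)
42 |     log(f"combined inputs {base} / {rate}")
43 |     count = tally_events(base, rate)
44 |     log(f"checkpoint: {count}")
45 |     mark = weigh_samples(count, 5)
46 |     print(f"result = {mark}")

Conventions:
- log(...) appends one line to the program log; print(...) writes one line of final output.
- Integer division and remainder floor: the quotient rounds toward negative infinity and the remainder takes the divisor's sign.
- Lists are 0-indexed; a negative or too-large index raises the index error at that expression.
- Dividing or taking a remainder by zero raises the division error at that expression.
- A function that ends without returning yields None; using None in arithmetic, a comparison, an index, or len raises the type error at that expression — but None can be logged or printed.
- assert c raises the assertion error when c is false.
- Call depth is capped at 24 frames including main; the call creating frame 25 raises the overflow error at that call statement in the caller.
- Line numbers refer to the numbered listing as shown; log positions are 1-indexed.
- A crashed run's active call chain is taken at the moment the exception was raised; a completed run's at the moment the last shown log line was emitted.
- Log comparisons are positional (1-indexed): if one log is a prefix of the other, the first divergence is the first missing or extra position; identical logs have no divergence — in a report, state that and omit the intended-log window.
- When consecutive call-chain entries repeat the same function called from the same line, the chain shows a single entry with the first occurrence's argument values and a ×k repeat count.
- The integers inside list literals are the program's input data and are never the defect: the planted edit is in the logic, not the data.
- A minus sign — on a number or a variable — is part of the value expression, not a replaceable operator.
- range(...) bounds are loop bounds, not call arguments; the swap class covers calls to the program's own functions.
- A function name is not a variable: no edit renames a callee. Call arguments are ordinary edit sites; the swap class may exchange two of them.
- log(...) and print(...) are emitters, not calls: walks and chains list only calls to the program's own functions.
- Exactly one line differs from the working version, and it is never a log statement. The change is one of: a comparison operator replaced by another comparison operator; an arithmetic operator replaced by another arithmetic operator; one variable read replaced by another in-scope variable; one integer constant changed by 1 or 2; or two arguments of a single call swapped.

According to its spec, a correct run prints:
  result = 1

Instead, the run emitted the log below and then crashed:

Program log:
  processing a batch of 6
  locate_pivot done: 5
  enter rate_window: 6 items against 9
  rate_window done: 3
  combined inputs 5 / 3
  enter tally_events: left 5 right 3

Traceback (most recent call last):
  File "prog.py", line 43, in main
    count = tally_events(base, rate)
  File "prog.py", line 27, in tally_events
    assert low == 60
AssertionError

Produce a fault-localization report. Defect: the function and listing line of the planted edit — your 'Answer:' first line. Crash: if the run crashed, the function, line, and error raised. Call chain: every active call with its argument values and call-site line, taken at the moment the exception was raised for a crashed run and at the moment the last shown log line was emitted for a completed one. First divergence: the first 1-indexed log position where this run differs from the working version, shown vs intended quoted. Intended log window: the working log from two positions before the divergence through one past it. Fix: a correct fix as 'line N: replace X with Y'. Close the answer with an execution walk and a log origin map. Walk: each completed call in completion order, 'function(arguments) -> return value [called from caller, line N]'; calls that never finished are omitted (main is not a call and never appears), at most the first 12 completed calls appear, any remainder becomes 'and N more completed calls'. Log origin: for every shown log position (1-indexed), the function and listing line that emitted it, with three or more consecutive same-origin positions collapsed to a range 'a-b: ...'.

Answer: the defect is in tally_events at line 27.
Core observation: The faulty run's log stops after 6 lines; the working version's next line would be 'fold_scores: inputs 5 and 2'.
Crash: tally_events, line 27, AssertionError.
Call chain: main -> tally_events(5, 3) (called at line 43).
First divergence: position 7 — after 6 matching lines the faulty run goes silent; intended next line 'fold_scores: inputs 5 and 2'.
Intended log window:
  5: combined inputs 5 / 3
  6: enter tally_events: left 5 right 3
  7: fold_scores: inputs 5 and 2
  8: checkpoint: 1
Execution walk:
  locate_pivot([11, 12, 9, 9, 5, 9]) -> 5  [called from main, line 40]
  rate_window([11, 12, 9, 9, 5, 9], 9) -> 3  [called from main, line 41]
Log line origins:
  1: emitted by main (line 39)
  2: emitted by locate_pivot (line 6)
  3: emitted by rate_window (line 10)
  4: emitted by rate_window (line 15)
  5: emitted by main (line 42)
  6: emitted by tally_events (line 25)
A correct fix: line 27: replace `==` with `<=`.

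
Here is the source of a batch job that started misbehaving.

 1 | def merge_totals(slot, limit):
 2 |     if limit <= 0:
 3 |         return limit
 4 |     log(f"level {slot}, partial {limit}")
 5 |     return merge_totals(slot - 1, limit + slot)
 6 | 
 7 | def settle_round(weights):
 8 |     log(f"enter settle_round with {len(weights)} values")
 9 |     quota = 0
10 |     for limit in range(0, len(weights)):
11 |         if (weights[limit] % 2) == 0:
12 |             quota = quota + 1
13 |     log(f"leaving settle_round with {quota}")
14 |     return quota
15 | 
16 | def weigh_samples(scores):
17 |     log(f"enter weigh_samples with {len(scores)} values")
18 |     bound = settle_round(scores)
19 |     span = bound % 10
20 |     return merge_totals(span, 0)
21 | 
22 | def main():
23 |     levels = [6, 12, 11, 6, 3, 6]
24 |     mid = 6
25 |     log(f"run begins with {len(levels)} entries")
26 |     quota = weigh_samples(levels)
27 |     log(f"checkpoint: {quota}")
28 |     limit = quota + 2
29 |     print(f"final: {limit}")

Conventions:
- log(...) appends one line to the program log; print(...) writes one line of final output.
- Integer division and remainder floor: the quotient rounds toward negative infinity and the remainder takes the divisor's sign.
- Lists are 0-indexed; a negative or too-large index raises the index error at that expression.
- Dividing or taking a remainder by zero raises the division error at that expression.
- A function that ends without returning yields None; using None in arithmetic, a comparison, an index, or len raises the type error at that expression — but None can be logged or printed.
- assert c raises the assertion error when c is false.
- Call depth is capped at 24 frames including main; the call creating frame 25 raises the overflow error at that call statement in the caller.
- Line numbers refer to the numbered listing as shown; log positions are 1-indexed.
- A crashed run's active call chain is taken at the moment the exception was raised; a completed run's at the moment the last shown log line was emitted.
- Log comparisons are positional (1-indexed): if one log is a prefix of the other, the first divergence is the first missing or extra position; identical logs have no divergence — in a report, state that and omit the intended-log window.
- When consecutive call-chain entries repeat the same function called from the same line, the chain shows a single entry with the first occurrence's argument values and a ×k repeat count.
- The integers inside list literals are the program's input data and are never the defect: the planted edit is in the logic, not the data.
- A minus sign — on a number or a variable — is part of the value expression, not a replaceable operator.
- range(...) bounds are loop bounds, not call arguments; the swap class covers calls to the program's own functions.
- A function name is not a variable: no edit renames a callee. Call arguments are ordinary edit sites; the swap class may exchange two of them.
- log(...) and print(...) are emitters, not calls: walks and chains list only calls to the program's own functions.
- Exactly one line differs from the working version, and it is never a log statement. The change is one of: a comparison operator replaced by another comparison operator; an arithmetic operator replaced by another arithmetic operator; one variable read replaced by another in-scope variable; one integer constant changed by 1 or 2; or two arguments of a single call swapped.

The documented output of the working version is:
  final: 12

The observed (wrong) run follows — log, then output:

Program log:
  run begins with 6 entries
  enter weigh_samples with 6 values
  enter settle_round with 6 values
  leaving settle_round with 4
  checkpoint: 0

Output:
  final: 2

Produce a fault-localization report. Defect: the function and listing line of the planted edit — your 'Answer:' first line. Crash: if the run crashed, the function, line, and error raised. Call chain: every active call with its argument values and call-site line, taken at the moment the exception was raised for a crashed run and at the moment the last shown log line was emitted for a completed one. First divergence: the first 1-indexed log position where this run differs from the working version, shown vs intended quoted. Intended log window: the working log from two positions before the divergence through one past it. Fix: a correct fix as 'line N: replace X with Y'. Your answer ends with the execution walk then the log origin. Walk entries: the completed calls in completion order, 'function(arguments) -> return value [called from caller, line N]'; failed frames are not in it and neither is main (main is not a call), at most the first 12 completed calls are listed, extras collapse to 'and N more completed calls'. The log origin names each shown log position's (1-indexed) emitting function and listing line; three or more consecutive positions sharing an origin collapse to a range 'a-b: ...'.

Answer: the defect is in merge_totals at line 2.
Key observation: Everything matches until log position 5, which reads 'checkpoint: 0' in place of 'level 4, partial 0'.
Call chain: main.
First divergence: position 5 — the shown line 'checkpoint: 0' should read 'level 4, partial 0'.
Intended log window:
  3: enter settle_round with 6 values
  4: leaving settle_round with 4
  5: level 4, partial 0
  6: level 3, partial 4
Execution walk:
  settle_round([6, 12, 11, 6, 3, 6]) -> 4  [called from weigh_samples, line 18]
  merge_totals(4, 0) -> 0  [called from weigh_samples, line 20]
  weigh_samples([6, 12, 11, 6, 3, 6]) -> 0  [called from main, line 26]
Log line origins:
  1: from main, line 25
  2: from weigh_samples, line 17
  3: from settle_round, line 8
  4: from settle_round, line 13
  5: from main, line 27
A correct fix: line 2: replace `limit` with `slot`.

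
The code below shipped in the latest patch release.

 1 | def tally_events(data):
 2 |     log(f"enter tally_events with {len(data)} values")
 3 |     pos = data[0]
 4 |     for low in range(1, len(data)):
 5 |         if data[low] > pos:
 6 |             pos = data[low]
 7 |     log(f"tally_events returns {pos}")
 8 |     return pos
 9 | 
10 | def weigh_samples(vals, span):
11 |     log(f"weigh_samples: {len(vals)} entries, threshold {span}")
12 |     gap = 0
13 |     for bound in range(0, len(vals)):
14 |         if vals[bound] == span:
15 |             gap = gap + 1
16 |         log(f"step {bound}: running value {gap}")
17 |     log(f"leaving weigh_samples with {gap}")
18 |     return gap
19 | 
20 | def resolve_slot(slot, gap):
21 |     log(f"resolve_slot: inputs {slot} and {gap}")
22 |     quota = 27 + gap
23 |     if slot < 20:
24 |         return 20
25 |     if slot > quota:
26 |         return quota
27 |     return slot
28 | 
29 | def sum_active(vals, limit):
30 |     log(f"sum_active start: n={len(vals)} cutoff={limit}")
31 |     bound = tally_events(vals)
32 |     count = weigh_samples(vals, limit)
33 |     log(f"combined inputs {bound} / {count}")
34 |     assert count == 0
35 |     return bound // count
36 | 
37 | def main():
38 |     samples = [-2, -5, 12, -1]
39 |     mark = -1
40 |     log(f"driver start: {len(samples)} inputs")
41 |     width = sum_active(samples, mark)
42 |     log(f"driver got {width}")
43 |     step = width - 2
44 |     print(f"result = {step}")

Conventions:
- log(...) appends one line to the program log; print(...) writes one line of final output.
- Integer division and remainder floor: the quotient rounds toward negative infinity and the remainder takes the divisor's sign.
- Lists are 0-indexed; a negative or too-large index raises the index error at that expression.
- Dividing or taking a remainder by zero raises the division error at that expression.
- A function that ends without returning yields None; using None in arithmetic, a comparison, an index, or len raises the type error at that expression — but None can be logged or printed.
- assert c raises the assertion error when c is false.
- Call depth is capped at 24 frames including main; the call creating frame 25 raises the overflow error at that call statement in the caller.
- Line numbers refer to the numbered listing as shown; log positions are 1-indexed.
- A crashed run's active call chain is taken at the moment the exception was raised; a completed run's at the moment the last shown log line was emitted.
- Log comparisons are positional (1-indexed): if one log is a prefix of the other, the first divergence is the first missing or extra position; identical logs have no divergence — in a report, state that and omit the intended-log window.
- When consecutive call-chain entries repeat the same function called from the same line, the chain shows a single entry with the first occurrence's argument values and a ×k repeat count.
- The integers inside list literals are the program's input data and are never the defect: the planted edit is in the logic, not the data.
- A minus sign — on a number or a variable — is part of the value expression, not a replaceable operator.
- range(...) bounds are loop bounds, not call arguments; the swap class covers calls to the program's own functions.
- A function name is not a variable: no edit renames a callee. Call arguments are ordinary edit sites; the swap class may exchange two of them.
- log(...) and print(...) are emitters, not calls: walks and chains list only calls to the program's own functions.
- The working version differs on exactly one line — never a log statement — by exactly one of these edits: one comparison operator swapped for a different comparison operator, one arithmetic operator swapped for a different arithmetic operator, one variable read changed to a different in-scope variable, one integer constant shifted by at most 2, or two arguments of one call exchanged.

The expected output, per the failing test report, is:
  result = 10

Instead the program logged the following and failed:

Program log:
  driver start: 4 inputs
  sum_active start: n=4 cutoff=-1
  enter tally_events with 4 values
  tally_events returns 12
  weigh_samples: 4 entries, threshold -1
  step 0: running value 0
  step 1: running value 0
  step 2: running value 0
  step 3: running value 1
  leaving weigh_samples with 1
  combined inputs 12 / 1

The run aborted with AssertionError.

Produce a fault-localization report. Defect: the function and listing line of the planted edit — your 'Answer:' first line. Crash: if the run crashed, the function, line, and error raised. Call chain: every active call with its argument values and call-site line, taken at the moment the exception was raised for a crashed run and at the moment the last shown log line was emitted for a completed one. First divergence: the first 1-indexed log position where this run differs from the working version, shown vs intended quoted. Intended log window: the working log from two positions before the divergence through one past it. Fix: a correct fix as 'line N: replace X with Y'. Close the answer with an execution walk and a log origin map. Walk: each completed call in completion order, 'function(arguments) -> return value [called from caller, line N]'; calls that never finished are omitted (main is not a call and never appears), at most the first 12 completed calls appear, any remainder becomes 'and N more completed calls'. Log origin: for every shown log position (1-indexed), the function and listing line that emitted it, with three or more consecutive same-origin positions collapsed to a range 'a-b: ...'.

Answer: the defect is in sum_active at line 34.
Key observation: The shown log is a 11-line prefix of the intended one, whose next entry is 'driver got 12'.
Crash: sum_active, line 34, AssertionError.
Call chain: main -> sum_active([-2, -5, 12, -1], -1) (called at line 41).
First divergence: position 12 — the faulty run's log ends after 11 lines; the working version continues with 'driver got 12'.
Intended log window:
  10: leaving weigh_samples with 1
  11: combined inputs 12 / 1
  12: driver got 12
Execution walk:
  tally_events([-2, -5, 12, -1]) -> 12  [called from sum_active, line 31]
  weigh_samples([-2, -5, 12, -1], -1) -> 1  [called from sum_active, line 32]
Log line origins:
  1: emitted by main (line 40)
  2: emitted by sum_active (line 30)
  3: emitted by tally_events (line 2)
  4: emitted by tally_events (line 7)
  5: emitted by weigh_samples (line 11)
  6-9: emitted by weigh_samples (line 16)
  10: emitted by weigh_samples (line 17)
  11: emitted by sum_active (line 33)
A correct fix: line 34: replace `==` with `>`.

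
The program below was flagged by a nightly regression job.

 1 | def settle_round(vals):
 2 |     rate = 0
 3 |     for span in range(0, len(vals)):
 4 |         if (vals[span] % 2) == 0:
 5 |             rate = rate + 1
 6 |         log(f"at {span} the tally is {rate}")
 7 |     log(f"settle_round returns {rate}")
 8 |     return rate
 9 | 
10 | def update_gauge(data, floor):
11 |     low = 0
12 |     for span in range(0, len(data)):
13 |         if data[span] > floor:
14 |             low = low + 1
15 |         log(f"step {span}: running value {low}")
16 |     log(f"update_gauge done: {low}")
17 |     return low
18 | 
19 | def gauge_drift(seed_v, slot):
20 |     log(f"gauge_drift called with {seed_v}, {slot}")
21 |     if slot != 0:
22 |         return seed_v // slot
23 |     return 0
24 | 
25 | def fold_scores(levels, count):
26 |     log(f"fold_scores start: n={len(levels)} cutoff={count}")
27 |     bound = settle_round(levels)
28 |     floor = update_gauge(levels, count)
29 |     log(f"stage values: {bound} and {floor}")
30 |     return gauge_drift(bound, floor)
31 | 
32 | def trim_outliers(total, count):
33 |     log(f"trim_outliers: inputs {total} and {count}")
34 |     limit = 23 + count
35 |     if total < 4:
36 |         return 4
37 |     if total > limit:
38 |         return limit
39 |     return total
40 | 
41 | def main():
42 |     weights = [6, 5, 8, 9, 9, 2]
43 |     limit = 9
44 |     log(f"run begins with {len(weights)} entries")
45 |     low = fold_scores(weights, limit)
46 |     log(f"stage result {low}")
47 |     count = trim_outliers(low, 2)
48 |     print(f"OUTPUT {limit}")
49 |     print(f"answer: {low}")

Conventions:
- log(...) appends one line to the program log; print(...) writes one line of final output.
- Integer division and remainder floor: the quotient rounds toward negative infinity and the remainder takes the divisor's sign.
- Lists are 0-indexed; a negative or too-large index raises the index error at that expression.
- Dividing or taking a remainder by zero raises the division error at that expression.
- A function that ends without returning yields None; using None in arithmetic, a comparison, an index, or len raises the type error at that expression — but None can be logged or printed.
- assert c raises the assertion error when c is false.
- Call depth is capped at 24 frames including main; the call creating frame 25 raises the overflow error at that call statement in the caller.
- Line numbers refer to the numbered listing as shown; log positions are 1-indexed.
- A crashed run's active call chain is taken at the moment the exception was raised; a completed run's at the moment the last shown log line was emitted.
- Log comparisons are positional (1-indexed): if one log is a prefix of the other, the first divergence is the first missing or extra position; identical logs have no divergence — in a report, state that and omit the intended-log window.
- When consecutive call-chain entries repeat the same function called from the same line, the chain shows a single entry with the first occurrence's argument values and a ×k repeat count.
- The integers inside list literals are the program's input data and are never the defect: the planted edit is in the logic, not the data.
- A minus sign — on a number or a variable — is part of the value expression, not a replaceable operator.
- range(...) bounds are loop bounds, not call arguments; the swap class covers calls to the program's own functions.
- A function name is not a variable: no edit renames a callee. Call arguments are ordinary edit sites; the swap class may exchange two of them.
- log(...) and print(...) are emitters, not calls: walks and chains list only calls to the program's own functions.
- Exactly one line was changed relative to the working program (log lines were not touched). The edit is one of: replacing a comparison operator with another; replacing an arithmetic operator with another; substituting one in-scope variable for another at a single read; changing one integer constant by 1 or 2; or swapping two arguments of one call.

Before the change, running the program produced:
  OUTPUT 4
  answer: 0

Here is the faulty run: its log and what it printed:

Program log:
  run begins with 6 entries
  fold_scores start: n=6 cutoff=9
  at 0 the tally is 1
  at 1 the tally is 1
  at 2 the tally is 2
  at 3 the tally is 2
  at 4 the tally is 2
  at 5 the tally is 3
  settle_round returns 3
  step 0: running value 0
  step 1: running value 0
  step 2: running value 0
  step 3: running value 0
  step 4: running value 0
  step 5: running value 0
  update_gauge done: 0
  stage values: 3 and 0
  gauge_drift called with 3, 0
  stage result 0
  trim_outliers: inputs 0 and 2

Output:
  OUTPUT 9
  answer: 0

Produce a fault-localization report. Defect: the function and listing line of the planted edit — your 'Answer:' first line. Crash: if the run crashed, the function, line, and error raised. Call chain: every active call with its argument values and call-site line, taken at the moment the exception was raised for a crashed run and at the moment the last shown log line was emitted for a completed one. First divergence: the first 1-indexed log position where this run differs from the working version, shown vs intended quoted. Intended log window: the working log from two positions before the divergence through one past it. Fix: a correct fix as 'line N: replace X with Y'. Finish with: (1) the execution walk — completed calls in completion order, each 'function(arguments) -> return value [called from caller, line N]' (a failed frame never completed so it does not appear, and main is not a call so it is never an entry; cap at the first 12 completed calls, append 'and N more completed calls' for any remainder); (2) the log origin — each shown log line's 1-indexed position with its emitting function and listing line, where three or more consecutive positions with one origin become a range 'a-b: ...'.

Answer: the defect is in main at line 48.
The tell: The logs agree in full; only the final output differs.
Call chain: main -> trim_outliers(0, 2) (called at line 47).
First divergence: none; the two logs match at every position.
Execution walk:
  settle_round([6, 5, 8, 9, 9, 2]) -> 3  [called from fold_scores, line 27]
  update_gauge([6, 5, 8, 9, 9, 2], 9) -> 0  [called from fold_scores, line 28]
  gauge_drift(3, 0) -> 0  [called from fold_scores, line 30]
  fold_scores([6, 5, 8, 9, 9, 2], 9) -> 0  [called from main, line 45]
  trim_outliers(0, 2) -> 4  [called from main, line 47]
Origin of each log line:
  1: logged in main at line 44
  2: logged in fold_scores at line 26
  3-8: logged in settle_round at line 6
  9: logged in settle_round at line 7
  10-15: logged in update_gauge at line 15
  16: logged in update_gauge at line 16
  17: logged in fold_scores at line 29
  18: logged in gauge_drift at line 20
  19: logged in main at line 46
  20: logged in trim_outliers at line 33
A correct fix: line 48: replace `limit` with `count`.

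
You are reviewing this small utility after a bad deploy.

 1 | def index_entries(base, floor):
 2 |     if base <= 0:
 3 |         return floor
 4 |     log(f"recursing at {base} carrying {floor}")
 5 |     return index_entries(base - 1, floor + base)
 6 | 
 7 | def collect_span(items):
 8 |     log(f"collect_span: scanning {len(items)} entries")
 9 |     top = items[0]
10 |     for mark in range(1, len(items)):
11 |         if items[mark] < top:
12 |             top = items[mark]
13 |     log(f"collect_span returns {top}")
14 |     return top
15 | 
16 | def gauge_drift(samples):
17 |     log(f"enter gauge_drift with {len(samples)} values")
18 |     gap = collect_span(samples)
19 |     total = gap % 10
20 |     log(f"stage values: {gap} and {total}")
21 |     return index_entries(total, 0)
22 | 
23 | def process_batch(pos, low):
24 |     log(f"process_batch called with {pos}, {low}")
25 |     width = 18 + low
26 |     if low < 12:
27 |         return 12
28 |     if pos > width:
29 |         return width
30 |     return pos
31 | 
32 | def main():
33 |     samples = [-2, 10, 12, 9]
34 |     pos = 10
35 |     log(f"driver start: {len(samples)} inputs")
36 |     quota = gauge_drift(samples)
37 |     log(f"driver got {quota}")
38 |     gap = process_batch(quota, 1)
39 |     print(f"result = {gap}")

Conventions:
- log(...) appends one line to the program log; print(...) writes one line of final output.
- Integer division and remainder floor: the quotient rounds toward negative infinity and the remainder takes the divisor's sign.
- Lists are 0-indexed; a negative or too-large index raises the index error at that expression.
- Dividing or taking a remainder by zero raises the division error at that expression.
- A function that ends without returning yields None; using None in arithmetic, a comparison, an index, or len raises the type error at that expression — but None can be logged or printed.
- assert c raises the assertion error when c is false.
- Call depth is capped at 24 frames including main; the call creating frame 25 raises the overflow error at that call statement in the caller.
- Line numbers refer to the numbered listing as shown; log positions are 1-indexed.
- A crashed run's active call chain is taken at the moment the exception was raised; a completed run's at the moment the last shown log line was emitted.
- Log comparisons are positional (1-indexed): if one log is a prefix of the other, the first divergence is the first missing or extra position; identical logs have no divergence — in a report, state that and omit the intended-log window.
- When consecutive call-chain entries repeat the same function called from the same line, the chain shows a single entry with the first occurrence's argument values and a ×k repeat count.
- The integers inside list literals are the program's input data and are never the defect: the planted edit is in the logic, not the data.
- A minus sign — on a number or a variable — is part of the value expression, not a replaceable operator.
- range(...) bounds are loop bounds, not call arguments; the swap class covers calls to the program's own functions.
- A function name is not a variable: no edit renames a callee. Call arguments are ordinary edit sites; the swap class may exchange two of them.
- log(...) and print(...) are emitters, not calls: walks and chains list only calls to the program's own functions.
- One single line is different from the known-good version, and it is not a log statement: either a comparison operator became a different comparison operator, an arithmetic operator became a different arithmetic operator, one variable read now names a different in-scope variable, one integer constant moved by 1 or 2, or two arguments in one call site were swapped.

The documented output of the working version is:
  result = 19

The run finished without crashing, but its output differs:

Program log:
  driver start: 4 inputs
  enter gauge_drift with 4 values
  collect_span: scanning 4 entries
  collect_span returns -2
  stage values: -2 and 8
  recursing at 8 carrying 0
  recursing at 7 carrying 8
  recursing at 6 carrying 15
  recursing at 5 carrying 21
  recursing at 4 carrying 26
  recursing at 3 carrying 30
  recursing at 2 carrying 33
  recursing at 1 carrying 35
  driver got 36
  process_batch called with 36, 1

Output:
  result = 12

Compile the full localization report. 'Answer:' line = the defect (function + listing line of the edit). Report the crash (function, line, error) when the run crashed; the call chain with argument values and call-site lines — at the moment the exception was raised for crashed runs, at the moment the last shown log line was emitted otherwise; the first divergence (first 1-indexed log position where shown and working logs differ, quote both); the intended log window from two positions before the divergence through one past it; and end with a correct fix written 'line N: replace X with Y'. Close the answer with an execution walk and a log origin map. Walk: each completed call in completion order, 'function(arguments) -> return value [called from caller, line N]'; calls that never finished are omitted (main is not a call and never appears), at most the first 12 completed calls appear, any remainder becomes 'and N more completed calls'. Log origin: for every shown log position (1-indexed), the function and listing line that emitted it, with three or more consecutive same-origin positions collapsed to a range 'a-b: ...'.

Answer: the defect is in process_batch at line 26.
The tell: Every logged value matches the working version; the printed result is what differs.
Call chain: main -> process_batch(36, 1) (called at line 38).
First divergence: none; the two logs match at every position.
Execution walk:
  collect_span([-2, 10, 12, 9]) -> -2  [called from gauge_drift, line 18]
  index_entries(0, 36) -> 36  [called from index_entries, line 5]
  index_entries(1, 35) -> 36  [called from index_entries, line 5]
  index_entries(2, 33) -> 36  [called from index_entries, line 5]
  index_entries(3, 30) -> 36  [called from index_entries, line 5]
  index_entries(4, 26) -> 36  [called from index_entries, line 5]
  index_entries(5, 21) -> 36  [called from index_entries, line 5]
  index_entries(6, 15) -> 36  [called from index_entries, line 5]
  index_entries(7, 8) -> 36  [called from index_entries, line 5]
  index_entries(8, 0) -> 36  [called from gauge_drift, line 21]
  gauge_drift([-2, 10, 12, 9]) -> 36  [called from main, line 36]
  process_batch(36, 1) -> 12  [called from main, line 38]
Log origins:
  1: emitted by main (line 35)
  2: emitted by gauge_drift (line 17)
  3: emitted by collect_span (line 8)
  4: emitted by collect_span (line 13)
  5: emitted by gauge_drift (line 20)
  6-13: emitted by index_entries (line 4)
  14: emitted by main (line 37)
  15: emitted by process_batch (line 24)
A correct fix: line 26: replace `low` with `pos`.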